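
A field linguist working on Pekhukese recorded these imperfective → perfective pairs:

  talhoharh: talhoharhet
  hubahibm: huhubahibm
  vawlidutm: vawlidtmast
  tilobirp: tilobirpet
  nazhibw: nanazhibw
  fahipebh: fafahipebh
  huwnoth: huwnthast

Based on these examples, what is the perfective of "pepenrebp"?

talhoharh and fahipebh both end in -h yet inflect differently (talhoharhet, fafahipebh), so the final letter is not what conditions the rule; the second-to-last letter is.
"pepenrebp" has second-to-last letter 'b'. The stems whose second-to-last letter is 'b' (nazhibw → nanazhibw, fahipebh → fafahipebh, hubahibm → huhubahibm) repeat the first consonant+vowel as a prefix.
So pepenrebp → pepepenrebp.

pepepenrebp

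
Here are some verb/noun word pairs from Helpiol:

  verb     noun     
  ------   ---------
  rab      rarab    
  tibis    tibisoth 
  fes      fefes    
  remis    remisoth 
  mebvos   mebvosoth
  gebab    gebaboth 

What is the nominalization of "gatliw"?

"gatliw" has 2 vowels. The stems with 2 vowels (gebab → gebaboth, remis → remisoth, mebvos → mebvosoth) add -oth.
The other pattern: stems with 1 vowel repeat the first consonant+vowel as a prefix.
So gatliw → gatliwoth.

gatliwoth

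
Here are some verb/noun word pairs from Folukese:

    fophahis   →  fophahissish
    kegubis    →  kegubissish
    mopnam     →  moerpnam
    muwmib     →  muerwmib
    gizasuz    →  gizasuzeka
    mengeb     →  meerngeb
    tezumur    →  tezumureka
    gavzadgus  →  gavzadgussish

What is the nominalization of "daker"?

gavzadgus and tezumur both have last vowel 'u' yet inflect differently (gavzadgussish, tezumureka), so the last vowel is not what conditions the rule; the final letter is.
"daker" ends in -r. The one such stem in the data (tezumur → tezumureka) adds -eka, so the same rule applies.
So daker → dakereka.

dakereka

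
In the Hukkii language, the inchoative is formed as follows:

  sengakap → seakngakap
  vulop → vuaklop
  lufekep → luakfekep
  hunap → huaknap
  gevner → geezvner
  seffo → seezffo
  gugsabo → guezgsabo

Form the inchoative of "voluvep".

lufekep and gevner both have last vowel 'e' yet inflect differently (luakfekep, geezvner), so the last vowel is not what conditions the rule; the final letter is.
"voluvep" ends in -p. The stems ending in -p (sengakap → seakngakap, vulop → vuaklop, lufekep → luakfekep) insert -ak- after the first vowel.
So voluvep → voakluvep.

voakluvep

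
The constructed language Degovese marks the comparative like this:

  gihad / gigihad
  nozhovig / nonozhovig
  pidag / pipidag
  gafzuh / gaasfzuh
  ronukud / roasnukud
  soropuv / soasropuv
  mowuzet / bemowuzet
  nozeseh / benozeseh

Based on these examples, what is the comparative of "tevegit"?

"tevegit" has last vowel 'i'. The one such stem in the data (nozhovig → nonozhovig) repeats the first consonant+vowel as a prefix (as do gihad, pidag), so the same rule applies.
So tevegit → tetevegit.

tetevegit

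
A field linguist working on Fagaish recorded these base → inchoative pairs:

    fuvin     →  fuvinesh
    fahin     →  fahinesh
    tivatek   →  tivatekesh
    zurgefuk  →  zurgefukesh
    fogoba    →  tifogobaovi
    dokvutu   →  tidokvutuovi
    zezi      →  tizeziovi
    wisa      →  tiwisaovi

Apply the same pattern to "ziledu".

tizileduovi

zurgefuk and dokvutu both have last vowel 'u' yet inflect differently (zurgefukesh, tidokvutuovi), so the last vowel is not what conditions the rule; whether the stem ends in a vowel or a consonant is.
"ziledu" ends in a vowel. The stems ending in a vowel (fogoba → tifogobaovi, dokvutu → tidokvutuovi, zezi → tizeziovi) add ti- … -ovi around the stem.
So ziledu → tizileduovi.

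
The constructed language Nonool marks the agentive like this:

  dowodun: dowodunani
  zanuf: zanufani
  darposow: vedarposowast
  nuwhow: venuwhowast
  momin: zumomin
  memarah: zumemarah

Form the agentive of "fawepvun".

fawepvunani

dowodun and momin both end in -n yet inflect differently (dowodunani, zumomin), so the final letter is not what conditions the rule; the last vowel is.
"fawepvun" has last vowel 'u'. The stems whose last vowel is 'u' (dowodun → dowodunani, zanuf → zanufani) add -ani.
The other patterns: stems whose last vowel is 'o' add ve- … -ast around the stem; stems whose last vowel is 'a' or 'i' add the prefix zu-.
So fawepvun → fawepvunani.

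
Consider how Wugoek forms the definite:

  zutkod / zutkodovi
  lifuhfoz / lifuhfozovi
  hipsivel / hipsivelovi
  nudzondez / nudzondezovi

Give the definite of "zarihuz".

Every pair shown (zutkod → zutkodovi, lifuhfoz → lifuhfozovi, hipsivel → hipsivelovi, …) follows the same rule: add -ovi.
So zarihuz → zarihuzovi.

zarihuzovi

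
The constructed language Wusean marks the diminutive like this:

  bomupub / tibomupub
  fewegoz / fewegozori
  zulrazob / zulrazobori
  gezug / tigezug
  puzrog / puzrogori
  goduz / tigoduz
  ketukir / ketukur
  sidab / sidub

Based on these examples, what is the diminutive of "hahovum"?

tihahovum

"hahovum" has last vowel 'u'. The stems whose last vowel is 'u' (gezug → tigezug, goduz → tigoduz, bomupub → tibomupub) add the prefix ti-.
The other patterns: stems whose last vowel is 'o' add -ori; stems whose last vowel is 'a' or 'i' change the last vowel to 'u'.
So hahovum → tihahovum.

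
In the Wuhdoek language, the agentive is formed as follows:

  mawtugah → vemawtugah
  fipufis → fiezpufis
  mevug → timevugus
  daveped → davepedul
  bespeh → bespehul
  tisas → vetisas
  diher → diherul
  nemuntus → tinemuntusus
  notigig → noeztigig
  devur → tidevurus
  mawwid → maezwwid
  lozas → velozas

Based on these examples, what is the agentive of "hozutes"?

nemuntus and tisas both end in -s yet inflect differently (tinemuntusus, vetisas), so the final letter is not what conditions the rule; the last vowel is.
"hozutes" has last vowel 'e'. The stems whose last vowel is 'e' (daveped → davepedul, bespeh → bespehul, diher → diherul) add -ul.
So hozutes → hozutesul.

hozutesul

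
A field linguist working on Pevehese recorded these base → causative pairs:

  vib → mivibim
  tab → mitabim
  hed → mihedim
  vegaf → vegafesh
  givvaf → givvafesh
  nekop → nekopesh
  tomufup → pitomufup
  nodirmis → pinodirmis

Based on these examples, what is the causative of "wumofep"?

nekop and tomufup both end in -p yet inflect differently (nekopesh, pitomufup), so the final letter is not what conditions the rule; the number of vowels is.
"wumofep" has 3 vowels. The stems with 3 vowels (tomufup → pitomufup, nodirmis → pinodirmis) add the prefix pi-.
The other patterns: stems with 1 vowel add mi- … -im around the stem; stems with 2 vowels add -esh.
So wumofep → piwumofep.

piwumofep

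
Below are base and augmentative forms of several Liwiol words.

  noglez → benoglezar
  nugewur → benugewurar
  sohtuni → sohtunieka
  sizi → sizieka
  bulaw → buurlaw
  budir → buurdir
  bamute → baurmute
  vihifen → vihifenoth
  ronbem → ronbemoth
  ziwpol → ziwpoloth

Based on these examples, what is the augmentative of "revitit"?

revititoth

nugewur and budir both end in -r yet inflect differently (benugewurar, buurdir), so the final letter is not what conditions the rule; the first letter is.
"revitit" begins with r-. The one such stem in the data (ronbem → ronbemoth) adds -oth, so the same rule applies.
So revitit → revititoth.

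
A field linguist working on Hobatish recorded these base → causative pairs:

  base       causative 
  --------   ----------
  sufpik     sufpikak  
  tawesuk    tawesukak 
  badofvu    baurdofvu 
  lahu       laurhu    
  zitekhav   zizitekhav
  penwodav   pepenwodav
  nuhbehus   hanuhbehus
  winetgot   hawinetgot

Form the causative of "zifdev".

tawesuk and badofvu both have last vowel 'u' yet inflect differently (tawesukak, baurdofvu), so the last vowel is not what conditions the rule; the final letter is.
"zifdev" ends in -v. The stems ending in -v (zitekhav → zizitekhav, penwodav → pepenwodav) repeat the first consonant+vowel as a prefix.
The other patterns: stems ending in -k add -ak; stems ending in -u insert -ur- after the first vowel; stems ending in -s or -t add the prefix ha-.
So zifdev → zizifdev.

zizifdev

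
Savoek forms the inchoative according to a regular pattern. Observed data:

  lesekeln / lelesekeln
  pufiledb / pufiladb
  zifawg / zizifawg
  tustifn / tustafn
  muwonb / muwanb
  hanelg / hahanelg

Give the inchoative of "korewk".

lesekeln and tustifn both end in -n yet inflect differently (lelesekeln, tustafn), so the final letter is not what conditions the rule; the second-to-last letter is.
"korewk" has second-to-last letter 'w'. The one such stem in the data (zifawg → zizifawg) repeats the first consonant+vowel as a prefix (as do hanelg, lesekeln), so the same rule applies.
So korewk → kokorewk.

kokorewk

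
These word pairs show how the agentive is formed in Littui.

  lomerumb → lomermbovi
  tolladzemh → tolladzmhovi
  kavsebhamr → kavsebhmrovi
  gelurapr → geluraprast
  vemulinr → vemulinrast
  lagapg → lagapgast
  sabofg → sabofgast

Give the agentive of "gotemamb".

kavsebhamr and gelurapr both end in -r yet inflect differently (kavsebhmrovi, geluraprast), so the final letter is not what conditions the rule; the second-to-last letter is.
"gotemamb" has second-to-last letter 'm'. The stems whose second-to-last letter is 'm' (lomerumb → lomermbovi, tolladzemh → tolladzmhovi, kavsebhamr → kavsebhmrovi) delete the last vowel and add -ovi.
So gotemamb → gotemmbovi.

gotemmbovi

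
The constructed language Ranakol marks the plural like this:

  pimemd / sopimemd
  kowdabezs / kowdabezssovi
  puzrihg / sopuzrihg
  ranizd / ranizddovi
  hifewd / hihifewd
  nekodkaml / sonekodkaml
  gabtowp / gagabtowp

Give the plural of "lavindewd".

hifewd and ranizd both end in -d yet inflect differently (hihifewd, ranizddovi), so the final letter is not what conditions the rule; the second-to-last letter is.
"lavindewd" has second-to-last letter 'w'. The stems whose second-to-last letter is 'w' (gabtowp → gagabtowp, hifewd → hihifewd) repeat the first consonant+vowel as a prefix.
So lavindewd → lalavindewd.

lalavindewd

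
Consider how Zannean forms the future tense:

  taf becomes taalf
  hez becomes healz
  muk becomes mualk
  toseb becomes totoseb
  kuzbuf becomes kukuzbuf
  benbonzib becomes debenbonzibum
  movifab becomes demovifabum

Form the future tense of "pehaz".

pepehaz

taf and kuzbuf both end in -f yet inflect differently (taalf, kukuzbuf), so the final letter is not what conditions the rule; the number of vowels is.
"pehaz" has 2 vowels. The stems with 2 vowels (toseb → totoseb, kuzbuf → kukuzbuf) repeat the first consonant+vowel as a prefix.
So pehaz → pepehaz.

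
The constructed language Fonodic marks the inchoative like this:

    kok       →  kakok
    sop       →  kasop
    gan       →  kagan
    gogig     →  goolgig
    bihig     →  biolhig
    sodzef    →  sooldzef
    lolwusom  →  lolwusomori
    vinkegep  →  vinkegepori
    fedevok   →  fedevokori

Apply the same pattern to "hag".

kahag

sop and vinkegep both end in -p yet inflect differently (kasop, vinkegepori), so the final letter is not what conditions the rule; the number of vowels is.
"hag" has 1 vowel. The stems with 1 vowel (kok → kakok, sop → kasop, gan → kagan) add the prefix ka-.
The other patterns: stems with 2 vowels insert -ol- after the first vowel; stems with 3 vowels add -ori.
So hag → kahag.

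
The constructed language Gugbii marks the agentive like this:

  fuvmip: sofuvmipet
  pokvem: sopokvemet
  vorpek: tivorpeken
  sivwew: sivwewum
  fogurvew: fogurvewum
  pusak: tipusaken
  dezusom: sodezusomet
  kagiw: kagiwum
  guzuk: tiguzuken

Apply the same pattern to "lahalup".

sivwew and vorpek both have last vowel 'e' yet inflect differently (sivwewum, tivorpeken), so the last vowel is not what conditions the rule; the final letter is.
"lahalup" ends in -p. The one such stem in the data (fuvmip → sofuvmipet) adds so- … -et around the stem, so the same rule applies.
The other patterns: stems ending in -w add -um; stems ending in -k add ti- … -en around the stem.
So lahalup → solahalupet.

solahalupet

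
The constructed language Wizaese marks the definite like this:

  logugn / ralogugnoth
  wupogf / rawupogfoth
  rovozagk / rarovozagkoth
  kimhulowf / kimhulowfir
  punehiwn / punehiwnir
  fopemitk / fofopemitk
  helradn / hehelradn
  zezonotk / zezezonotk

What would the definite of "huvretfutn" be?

wupogf and kimhulowf both end in -f yet inflect differently (rawupogfoth, kimhulowfir), so the final letter is not what conditions the rule; the second-to-last letter is.
"huvretfutn" has second-to-last letter 't'. The stems whose second-to-last letter is 't' (fopemitk → fofopemitk, zezonotk → zezezonotk) repeat the first consonant+vowel as a prefix.
The other patterns: stems whose second-to-last letter is 'g' add ra- … -oth around the stem; stems whose second-to-last letter is 'w' add -ir.
So huvretfutn → huhuvretfutn.

huhuvretfutn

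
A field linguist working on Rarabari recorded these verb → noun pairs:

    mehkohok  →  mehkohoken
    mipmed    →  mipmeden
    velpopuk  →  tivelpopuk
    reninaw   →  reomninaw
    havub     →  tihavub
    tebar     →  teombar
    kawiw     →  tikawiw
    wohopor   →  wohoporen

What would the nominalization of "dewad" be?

tebar and wohopor both end in -r yet inflect differently (teombar, wohoporen), so the final letter is not what conditions the rule; the last vowel is.
"dewad" has last vowel 'a'. The stems whose last vowel is 'a' (reninaw → reomninaw, tebar → teombar) insert -om- after the first vowel.
So dewad → deomwad.

deomwad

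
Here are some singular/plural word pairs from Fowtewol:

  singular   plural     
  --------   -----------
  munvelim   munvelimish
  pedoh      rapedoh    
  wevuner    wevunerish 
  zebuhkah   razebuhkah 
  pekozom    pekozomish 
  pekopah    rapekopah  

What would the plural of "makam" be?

makamish

"makam" ends in -m. The stems ending in -m (munvelim → munvelimish, pekozom → pekozomish) add -ish.
The other pattern: stems ending in -h add the prefix ra-.
So makam → makamish.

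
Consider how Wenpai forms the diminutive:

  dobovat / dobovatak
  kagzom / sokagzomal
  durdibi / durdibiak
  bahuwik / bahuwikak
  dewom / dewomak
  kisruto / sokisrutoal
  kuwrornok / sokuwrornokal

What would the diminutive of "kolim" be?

kuwrornok and bahuwik both end in -k yet inflect differently (sokuwrornokal, bahuwikak), so the final letter is not what conditions the rule; the first letter is.
"kolim" begins with k-. The stems beginning with k- (kisruto → sokisrutoal, kagzom → sokagzomal, kuwrornok → sokuwrornokal) add so- … -al around the stem.
The other pattern: stems beginning with b- or d- add -ak.
So kolim → sokolimal.

sokolimal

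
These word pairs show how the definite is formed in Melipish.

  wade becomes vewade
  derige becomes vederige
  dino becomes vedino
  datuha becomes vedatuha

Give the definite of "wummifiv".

Every pair shown (wade → vewade, derige → vederige, dino → vedino, …) follows the same rule: add the prefix ve-.
So wummifiv → vewummifiv.

vewummifiv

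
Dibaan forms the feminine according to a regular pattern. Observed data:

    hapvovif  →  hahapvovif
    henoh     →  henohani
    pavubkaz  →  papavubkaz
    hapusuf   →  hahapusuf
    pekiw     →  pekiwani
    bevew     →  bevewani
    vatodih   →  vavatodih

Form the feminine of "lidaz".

lidazani

vatodih and henoh both end in -h yet inflect differently (vavatodih, henohani), so the final letter is not what conditions the rule; the number of vowels is.
"lidaz" has 2 vowels. The stems with 2 vowels (bevew → bevewani, henoh → henohani, pekiw → pekiwani) add -ani.
The other pattern: stems with 3 vowels repeat the first consonant+vowel as a prefix.
So lidaz → lidazani.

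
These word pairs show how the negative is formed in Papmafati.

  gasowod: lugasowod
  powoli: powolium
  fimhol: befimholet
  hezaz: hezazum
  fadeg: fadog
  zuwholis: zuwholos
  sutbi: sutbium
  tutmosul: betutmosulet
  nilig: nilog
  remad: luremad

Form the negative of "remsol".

beremsolet

powoli and nilig both have last vowel 'i' yet inflect differently (powolium, nilog), so the last vowel is not what conditions the rule; the final letter is.
"remsol" ends in -l. The stems ending in -l (fimhol → befimholet, tutmosul → betutmosulet) add be- … -et around the stem.
So remsol → beremsolet.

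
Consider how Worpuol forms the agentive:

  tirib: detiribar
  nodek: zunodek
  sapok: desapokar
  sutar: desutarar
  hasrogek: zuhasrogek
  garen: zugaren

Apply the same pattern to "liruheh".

zuliruheh

hasrogek and sapok both end in -k yet inflect differently (zuhasrogek, desapokar), so the final letter is not what conditions the rule; the last vowel is.
"liruheh" has last vowel 'e'. The stems whose last vowel is 'e' (hasrogek → zuhasrogek, nodek → zunodek, garen → zugaren) add the prefix zu-.
The other pattern: stems whose last vowel is 'a', 'i' or 'o' add de- … -ar around the stem.
So liruheh → zuliruheh.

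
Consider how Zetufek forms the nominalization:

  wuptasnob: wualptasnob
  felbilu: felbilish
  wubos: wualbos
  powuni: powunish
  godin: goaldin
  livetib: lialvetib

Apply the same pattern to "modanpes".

powuni and godin both have last vowel 'i' yet inflect differently (powunish, goaldin), so the last vowel is not what conditions the rule; whether the stem ends in a vowel or a consonant is.
"modanpes" ends in a consonant. The stems ending in a consonant (godin → goaldin, wubos → wualbos, wuptasnob → wualptasnob) insert -al- after the first vowel.
The other pattern: stems ending in a vowel drop the final letter and add -ish.
So modanpes → moaldanpes.

moaldanpes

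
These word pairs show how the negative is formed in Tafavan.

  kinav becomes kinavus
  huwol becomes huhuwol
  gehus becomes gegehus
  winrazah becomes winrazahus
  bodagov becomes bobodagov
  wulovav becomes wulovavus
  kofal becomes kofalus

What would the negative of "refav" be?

kofal and huwol both end in -l yet inflect differently (kofalus, huhuwol), so the final letter is not what conditions the rule; the last vowel is.
"refav" has last vowel 'a'. The stems whose last vowel is 'a' (wulovav → wulovavus, kofal → kofalus, winrazah → winrazahus) add -us.
So refav → refavus.

refavus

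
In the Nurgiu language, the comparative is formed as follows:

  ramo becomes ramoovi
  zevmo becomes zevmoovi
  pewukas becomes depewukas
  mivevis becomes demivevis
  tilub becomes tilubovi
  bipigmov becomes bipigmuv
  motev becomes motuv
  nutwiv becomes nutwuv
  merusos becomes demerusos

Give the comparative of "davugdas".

dedavugdas

merusos and bipigmov both have last vowel 'o' yet inflect differently (demerusos, bipigmuv), so the last vowel is not what conditions the rule; the final letter is.
"davugdas" ends in -s. The stems ending in -s (merusos → demerusos, mivevis → demivevis, pewukas → depewukas) add the prefix de-.
The other patterns: stems ending in -v change the last vowel to 'u'; stems ending in -b or -o add -ovi.
So davugdas → dedavugdas.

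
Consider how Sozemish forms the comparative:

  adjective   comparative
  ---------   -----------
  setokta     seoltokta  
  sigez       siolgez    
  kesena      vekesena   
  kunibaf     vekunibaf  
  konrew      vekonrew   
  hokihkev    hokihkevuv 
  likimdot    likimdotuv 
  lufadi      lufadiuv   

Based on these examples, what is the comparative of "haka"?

setokta and kesena both end in -a yet inflect differently (seoltokta, vekesena), so the final letter is not what conditions the rule; the first letter is.
"haka" begins with h-. The one such stem in the data (hokihkev → hokihkevuv) adds -uv, so the same rule applies.
So haka → hakauv.

hakauv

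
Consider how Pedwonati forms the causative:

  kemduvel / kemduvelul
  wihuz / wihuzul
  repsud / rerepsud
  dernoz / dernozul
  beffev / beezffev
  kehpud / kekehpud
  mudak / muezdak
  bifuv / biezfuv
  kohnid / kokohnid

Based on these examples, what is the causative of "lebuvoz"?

repsud and wihuz both have last vowel 'u' yet inflect differently (rerepsud, wihuzul), so the last vowel is not what conditions the rule; the final letter is.
"lebuvoz" ends in -z. The stems ending in -z (dernoz → dernozul, wihuz → wihuzul) add -ul.
So lebuvoz → lebuvozul.

lebuvozul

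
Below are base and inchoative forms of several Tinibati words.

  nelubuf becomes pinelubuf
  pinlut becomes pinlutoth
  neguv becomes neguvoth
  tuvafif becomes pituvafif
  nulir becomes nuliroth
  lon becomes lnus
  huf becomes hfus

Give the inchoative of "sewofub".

pisewofub

"sewofub" has 3 vowels. The stems with 3 vowels (nelubuf → pinelubuf, tuvafif → pituvafif) add the prefix pi-.
The other patterns: stems with 1 vowel delete the last vowel and add -us; stems with 2 vowels add -oth.
So sewofub → pisewofub.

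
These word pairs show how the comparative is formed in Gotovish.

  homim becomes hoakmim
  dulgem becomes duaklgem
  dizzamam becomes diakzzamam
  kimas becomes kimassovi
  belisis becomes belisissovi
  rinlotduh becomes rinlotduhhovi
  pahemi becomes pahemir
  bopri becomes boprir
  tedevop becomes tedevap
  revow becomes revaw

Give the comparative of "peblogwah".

dizzamam and kimas both have last vowel 'a' yet inflect differently (diakzzamam, kimassovi), so the last vowel is not what conditions the rule; the final letter is.
"peblogwah" ends in -h. The one such stem in the data (rinlotduh → rinlotduhhovi) doubles the final consonant and adds -ovi (as do kimas, belisis), so the same rule applies.
The other patterns: stems ending in -m insert -ak- after the first vowel; stems ending in -i drop the final letter and add -ir; stems ending in -p or -w change the last vowel to 'a'.
So peblogwah → peblogwahhovi.

peblogwahhovi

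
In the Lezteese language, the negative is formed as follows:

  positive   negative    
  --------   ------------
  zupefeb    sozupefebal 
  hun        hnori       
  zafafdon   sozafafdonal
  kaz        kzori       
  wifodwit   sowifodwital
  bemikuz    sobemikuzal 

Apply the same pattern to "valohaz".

sovalohazal

"valohaz" has 3 vowels. The stems with 3 vowels (wifodwit → sowifodwital, zafafdon → sozafafdonal, zupefeb → sozupefebal) add so- … -al around the stem.
The other pattern: stems with 1 vowel delete the last vowel and add -ori.
So valohaz → sovalohazal.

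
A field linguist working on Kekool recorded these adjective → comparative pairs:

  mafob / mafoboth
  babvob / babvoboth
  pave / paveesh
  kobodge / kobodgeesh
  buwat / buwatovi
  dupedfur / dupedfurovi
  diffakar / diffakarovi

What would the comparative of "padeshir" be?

babvob and buwat both begin with b- yet inflect differently (babvoboth, buwatovi), so the first letter is not what conditions the rule; the final letter is.
"padeshir" ends in -r. The stems ending in -r (dupedfur → dupedfurovi, diffakar → diffakarovi) add -ovi.
The other patterns: stems ending in -b add -oth; stems ending in -e add -esh.
So padeshir → padeshirovi.

padeshirovi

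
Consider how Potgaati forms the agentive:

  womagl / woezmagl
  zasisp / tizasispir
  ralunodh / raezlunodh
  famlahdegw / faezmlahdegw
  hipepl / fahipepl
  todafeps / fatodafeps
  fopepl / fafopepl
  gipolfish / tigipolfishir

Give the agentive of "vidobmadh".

gipolfish and ralunodh both end in -h yet inflect differently (tigipolfishir, raezlunodh), so the final letter is not what conditions the rule; the second-to-last letter is.
"vidobmadh" has second-to-last letter 'd'. The one such stem in the data (ralunodh → raezlunodh) inserts -ez- after the first vowel (as do womagl, famlahdegw), so the same rule applies.
So vidobmadh → viezdobmadh.

viezdobmadh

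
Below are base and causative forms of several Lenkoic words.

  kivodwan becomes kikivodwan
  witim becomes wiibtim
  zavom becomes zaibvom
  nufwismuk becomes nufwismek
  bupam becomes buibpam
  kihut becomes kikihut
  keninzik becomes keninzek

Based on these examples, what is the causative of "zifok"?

witim and keninzik both have last vowel 'i' yet inflect differently (wiibtim, keninzek), so the last vowel is not what conditions the rule; the final letter is.
"zifok" ends in -k. The stems ending in -k (keninzik → keninzek, nufwismuk → nufwismek) change the last vowel to 'e'.
So zifok → zifek.

zifek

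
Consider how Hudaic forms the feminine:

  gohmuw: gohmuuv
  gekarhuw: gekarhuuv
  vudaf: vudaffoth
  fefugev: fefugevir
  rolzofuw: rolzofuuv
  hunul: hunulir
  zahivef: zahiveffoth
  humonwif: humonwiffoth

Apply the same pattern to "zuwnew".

zuwneuv

gekarhuw and hunul both have last vowel 'u' yet inflect differently (gekarhuuv, hunulir), so the last vowel is not what conditions the rule; the final letter is.
"zuwnew" ends in -w. The stems ending in -w (gekarhuw → gekarhuuv, gohmuw → gohmuuv, rolzofuw → rolzofuuv) drop the final letter and add -uv.
The other patterns: stems ending in -f double the final consonant and add -oth; stems ending in -l or -v add -ir.
So zuwnew → zuwneuv.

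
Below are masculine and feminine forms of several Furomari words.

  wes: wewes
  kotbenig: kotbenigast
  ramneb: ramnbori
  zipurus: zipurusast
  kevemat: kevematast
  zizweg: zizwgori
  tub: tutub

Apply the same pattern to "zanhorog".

zanhorogast

tub and ramneb both end in -b yet inflect differently (tutub, ramnbori), so the final letter is not what conditions the rule; the number of vowels is.
"zanhorog" has 3 vowels. The stems with 3 vowels (kotbenig → kotbenigast, zipurus → zipurusast, kevemat → kevematast) add -ast.
So zanhorog → zanhorogast.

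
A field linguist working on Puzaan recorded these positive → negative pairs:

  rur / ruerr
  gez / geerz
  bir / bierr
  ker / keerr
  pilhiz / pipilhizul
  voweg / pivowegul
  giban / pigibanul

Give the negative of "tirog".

gez and pilhiz both end in -z yet inflect differently (geerz, pipilhizul), so the final letter is not what conditions the rule; the number of vowels is.
"tirog" has 2 vowels. The stems with 2 vowels (pilhiz → pipilhizul, voweg → pivowegul, giban → pigibanul) add pi- … -ul around the stem.
So tirog → pitirogul.

pitirogul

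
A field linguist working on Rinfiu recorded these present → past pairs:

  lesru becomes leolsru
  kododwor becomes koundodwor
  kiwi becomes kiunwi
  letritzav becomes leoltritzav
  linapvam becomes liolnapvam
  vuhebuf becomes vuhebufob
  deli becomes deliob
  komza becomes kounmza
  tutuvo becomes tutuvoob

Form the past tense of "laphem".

laolphem

kiwi and deli both end in -i yet inflect differently (kiunwi, deliob), so the final letter is not what conditions the rule; the first letter is.
"laphem" begins with l-. The stems beginning with l- (linapvam → liolnapvam, letritzav → leoltritzav, lesru → leolsru) insert -ol- after the first vowel.
So laphem → laolphem.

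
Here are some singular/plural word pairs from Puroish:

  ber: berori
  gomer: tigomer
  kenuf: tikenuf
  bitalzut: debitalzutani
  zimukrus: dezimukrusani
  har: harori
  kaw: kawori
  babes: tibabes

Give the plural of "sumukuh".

desumukuhani

ber and gomer both end in -r yet inflect differently (berori, tigomer), so the final letter is not what conditions the rule; the number of vowels is.
"sumukuh" has 3 vowels. The stems with 3 vowels (zimukrus → dezimukrusani, bitalzut → debitalzutani) add de- … -ani around the stem.
So sumukuh → desumukuhani.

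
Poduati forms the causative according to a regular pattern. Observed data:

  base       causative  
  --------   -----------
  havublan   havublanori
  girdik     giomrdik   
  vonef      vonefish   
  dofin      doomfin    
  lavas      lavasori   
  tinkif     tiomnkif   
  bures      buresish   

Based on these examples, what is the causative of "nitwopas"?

nitwopasori

"nitwopas" has last vowel 'a'. The stems whose last vowel is 'a' (havublan → havublanori, lavas → lavasori) add -ori.
So nitwopas → nitwopasori.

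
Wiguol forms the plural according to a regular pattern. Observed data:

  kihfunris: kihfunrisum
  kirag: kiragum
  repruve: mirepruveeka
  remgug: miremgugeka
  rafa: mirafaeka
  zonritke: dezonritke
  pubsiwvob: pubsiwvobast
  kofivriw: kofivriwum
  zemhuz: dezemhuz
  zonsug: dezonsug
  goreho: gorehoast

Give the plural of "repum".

kirag and zonsug both end in -g yet inflect differently (kiragum, dezonsug), so the final letter is not what conditions the rule; the first letter is.
"repum" begins with r-. The stems beginning with r- (rafa → mirafaeka, repruve → mirepruveeka, remgug → miremgugeka) add mi- … -eka around the stem.
So repum → mirepumeka.

mirepumeka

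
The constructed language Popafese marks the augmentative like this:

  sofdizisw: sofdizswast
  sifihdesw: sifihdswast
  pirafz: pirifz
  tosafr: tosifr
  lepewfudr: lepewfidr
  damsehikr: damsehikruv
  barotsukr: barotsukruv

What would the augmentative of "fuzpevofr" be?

fuzpevifr

tosafr and damsehikr both end in -r yet inflect differently (tosifr, damsehikruv), so the final letter is not what conditions the rule; the second-to-last letter is.
"fuzpevofr" has second-to-last letter 'f'. The stems whose second-to-last letter is 'f' (pirafz → pirifz, tosafr → tosifr) change the last vowel to 'i'.
So fuzpevofr → fuzpevifr.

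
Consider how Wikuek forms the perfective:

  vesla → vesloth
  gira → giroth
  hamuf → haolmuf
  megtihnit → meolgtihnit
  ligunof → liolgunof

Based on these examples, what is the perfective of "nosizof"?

noolsizof

vesla and hamuf both have 2 vowels yet inflect differently (vesloth, haolmuf), so the number of vowels is not what conditions the rule; the final letter is.
"nosizof" ends in -f. The stems ending in -f (hamuf → haolmuf, ligunof → liolgunof) insert -ol- after the first vowel.
The other pattern: stems ending in -a drop the final letter and add -oth.
So nosizof → noolsizof.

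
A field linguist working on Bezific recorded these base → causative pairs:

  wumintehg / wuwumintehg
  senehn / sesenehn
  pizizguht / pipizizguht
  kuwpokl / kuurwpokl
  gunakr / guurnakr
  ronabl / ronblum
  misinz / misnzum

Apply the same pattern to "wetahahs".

wewetahahs

"wetahahs" has second-to-last letter 'h'. The stems whose second-to-last letter is 'h' (wumintehg → wuwumintehg, senehn → sesenehn, pizizguht → pipizizguht) repeat the first consonant+vowel as a prefix.
So wetahahs → wewetahahs.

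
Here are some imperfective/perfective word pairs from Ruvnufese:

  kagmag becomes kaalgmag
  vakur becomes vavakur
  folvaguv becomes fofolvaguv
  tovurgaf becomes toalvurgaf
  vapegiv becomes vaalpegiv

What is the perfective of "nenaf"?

nealnaf

folvaguv and vapegiv both end in -v yet inflect differently (fofolvaguv, vaalpegiv), so the final letter is not what conditions the rule; the last vowel is.
"nenaf" has last vowel 'a'. The stems whose last vowel is 'a' (kagmag → kaalgmag, tovurgaf → toalvurgaf) insert -al- after the first vowel.
So nenaf → nealnaf.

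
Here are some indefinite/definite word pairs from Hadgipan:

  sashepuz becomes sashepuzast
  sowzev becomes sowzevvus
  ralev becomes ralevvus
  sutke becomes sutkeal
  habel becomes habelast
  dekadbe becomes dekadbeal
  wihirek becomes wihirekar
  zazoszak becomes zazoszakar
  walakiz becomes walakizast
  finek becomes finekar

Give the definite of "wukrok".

wukrokar

"wukrok" ends in -k. The stems ending in -k (wihirek → wihirekar, zazoszak → zazoszakar, finek → finekar) add -ar.
The other patterns: stems ending in -v double the final consonant and add -us; stems ending in -e add -al; stems ending in -l or -z add -ast.
So wukrok → wukrokar.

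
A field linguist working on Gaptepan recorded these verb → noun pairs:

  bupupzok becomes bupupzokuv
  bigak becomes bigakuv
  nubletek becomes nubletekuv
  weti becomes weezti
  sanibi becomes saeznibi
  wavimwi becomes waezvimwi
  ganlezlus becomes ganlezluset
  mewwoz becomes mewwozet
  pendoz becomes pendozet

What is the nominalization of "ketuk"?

bupupzok and mewwoz both have last vowel 'o' yet inflect differently (bupupzokuv, mewwozet), so the last vowel is not what conditions the rule; the final letter is.
"ketuk" ends in -k. The stems ending in -k (bupupzok → bupupzokuv, bigak → bigakuv, nubletek → nubletekuv) add -uv.
So ketuk → ketukuv.

ketukuv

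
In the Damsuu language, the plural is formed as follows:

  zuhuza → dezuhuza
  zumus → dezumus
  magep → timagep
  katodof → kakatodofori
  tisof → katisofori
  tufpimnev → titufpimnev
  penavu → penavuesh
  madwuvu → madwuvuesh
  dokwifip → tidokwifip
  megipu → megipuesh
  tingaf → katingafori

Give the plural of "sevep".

madwuvu and zumus both have last vowel 'u' yet inflect differently (madwuvuesh, dezumus), so the last vowel is not what conditions the rule; the final letter is.
"sevep" ends in -p. The stems ending in -p (dokwifip → tidokwifip, magep → timagep) add the prefix ti-.
The other patterns: stems ending in -f add ka- … -ori around the stem; stems ending in -u add -esh; stems ending in -a or -s add the prefix de-.
So sevep → tisevep.

tisevep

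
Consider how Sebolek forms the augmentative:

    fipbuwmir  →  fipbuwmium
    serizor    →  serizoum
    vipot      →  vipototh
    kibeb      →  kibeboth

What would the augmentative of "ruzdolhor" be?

ruzdolhoum

serizor and vipot both have last vowel 'o' yet inflect differently (serizoum, vipototh), so the last vowel is not what conditions the rule; the final letter is.
"ruzdolhor" ends in -r. The stems ending in -r (serizor → serizoum, fipbuwmir → fipbuwmium) drop the final letter and add -um.
The other pattern: stems ending in -b or -t add -oth.
So ruzdolhor → ruzdolhoum.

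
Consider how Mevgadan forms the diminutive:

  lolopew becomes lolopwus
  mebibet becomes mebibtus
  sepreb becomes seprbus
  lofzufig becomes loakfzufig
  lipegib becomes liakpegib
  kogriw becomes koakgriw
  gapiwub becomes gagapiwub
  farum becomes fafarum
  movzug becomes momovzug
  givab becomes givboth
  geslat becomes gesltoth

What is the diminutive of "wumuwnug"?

wuwumuwnug

"wumuwnug" has last vowel 'u'. The stems whose last vowel is 'u' (gapiwub → gagapiwub, farum → fafarum, movzug → momovzug) repeat the first consonant+vowel as a prefix.
The other patterns: stems whose last vowel is 'e' delete the last vowel and add -us; stems whose last vowel is 'i' insert -ak- after the first vowel; stems whose last vowel is 'a' delete the last vowel and add -oth.
So wumuwnug → wuwumuwnug.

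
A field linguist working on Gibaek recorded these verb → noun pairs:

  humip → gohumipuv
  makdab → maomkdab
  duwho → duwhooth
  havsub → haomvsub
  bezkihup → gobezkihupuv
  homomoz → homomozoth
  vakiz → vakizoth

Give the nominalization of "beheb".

havsub and bezkihup both have last vowel 'u' yet inflect differently (haomvsub, gobezkihupuv), so the last vowel is not what conditions the rule; the final letter is.
"beheb" ends in -b. The stems ending in -b (makdab → maomkdab, havsub → haomvsub) insert -om- after the first vowel.
The other patterns: stems ending in -p add go- … -uv around the stem; stems ending in -o or -z add -oth.
So beheb → beomheb.

beomheb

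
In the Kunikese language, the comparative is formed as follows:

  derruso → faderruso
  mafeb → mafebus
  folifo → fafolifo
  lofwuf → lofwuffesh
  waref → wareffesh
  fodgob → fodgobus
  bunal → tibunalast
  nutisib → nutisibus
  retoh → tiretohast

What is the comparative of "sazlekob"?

mafeb and waref both have last vowel 'e' yet inflect differently (mafebus, wareffesh), so the last vowel is not what conditions the rule; the final letter is.
"sazlekob" ends in -b. The stems ending in -b (nutisib → nutisibus, fodgob → fodgobus, mafeb → mafebus) add -us.
So sazlekob → sazlekobus.

sazlekobus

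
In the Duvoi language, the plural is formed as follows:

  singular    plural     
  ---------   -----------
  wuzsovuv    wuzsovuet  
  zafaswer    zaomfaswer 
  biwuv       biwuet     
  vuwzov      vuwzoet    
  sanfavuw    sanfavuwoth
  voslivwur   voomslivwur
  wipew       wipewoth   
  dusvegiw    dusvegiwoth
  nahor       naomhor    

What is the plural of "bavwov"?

bavwoet

sanfavuw and biwuv both have last vowel 'u' yet inflect differently (sanfavuwoth, biwuet), so the last vowel is not what conditions the rule; the final letter is.
"bavwov" ends in -v. The stems ending in -v (biwuv → biwuet, wuzsovuv → wuzsovuet, vuwzov → vuwzoet) drop the final letter and add -et.
The other patterns: stems ending in -w add -oth; stems ending in -r insert -om- after the first vowel.
So bavwov → bavwoet.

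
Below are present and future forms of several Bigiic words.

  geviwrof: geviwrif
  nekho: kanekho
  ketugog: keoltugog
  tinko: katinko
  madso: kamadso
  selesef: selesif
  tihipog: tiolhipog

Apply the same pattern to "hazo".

kahazo

geviwrof and nekho both have last vowel 'o' yet inflect differently (geviwrif, kanekho), so the last vowel is not what conditions the rule; the final letter is.
"hazo" ends in -o. The stems ending in -o (nekho → kanekho, madso → kamadso, tinko → katinko) add the prefix ka-.
The other patterns: stems ending in -f change the last vowel to 'i'; stems ending in -g insert -ol- after the first vowel.
So hazo → kahazo.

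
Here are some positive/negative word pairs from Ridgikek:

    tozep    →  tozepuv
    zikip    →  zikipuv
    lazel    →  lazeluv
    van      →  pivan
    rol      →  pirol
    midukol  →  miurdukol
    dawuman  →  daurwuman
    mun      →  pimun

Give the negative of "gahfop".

gahfopuv

rol and lazel both end in -l yet inflect differently (pirol, lazeluv), so the final letter is not what conditions the rule; the number of vowels is.
"gahfop" has 2 vowels. The stems with 2 vowels (zikip → zikipuv, tozep → tozepuv, lazel → lazeluv) add -uv.
So gahfop → gahfopuv.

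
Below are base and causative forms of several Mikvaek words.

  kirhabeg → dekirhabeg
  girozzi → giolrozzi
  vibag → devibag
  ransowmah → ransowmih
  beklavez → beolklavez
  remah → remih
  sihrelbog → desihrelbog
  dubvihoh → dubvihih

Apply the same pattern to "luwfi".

luolwfi

dubvihoh and sihrelbog both have last vowel 'o' yet inflect differently (dubvihih, desihrelbog), so the last vowel is not what conditions the rule; the final letter is.
"luwfi" ends in -i. The one such stem in the data (girozzi → giolrozzi) inserts -ol- after the first vowel (as does beklavez), so the same rule applies.
The other patterns: stems ending in -h change the last vowel to 'i'; stems ending in -g add the prefix de-.
So luwfi → luolwfi.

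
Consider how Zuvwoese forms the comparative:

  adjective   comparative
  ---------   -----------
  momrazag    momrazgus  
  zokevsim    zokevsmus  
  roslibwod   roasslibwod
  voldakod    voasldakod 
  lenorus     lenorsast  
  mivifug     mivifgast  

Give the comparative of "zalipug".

zalipgast

"zalipug" has last vowel 'u'. The stems whose last vowel is 'u' (mivifug → mivifgast, lenorus → lenorsast) delete the last vowel and add -ast.
The other patterns: stems whose last vowel is 'o' insert -as- after the first vowel; stems whose last vowel is 'a' or 'i' delete the last vowel and add -us.
So zalipug → zalipgast.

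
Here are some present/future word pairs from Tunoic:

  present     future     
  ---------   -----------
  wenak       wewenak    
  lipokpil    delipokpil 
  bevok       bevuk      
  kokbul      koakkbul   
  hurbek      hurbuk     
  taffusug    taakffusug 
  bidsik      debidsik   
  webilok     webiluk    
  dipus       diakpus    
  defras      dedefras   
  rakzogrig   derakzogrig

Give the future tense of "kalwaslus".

"kalwaslus" has last vowel 'u'. The stems whose last vowel is 'u' (kokbul → koakkbul, dipus → diakpus, taffusug → taakffusug) insert -ak- after the first vowel.
The other patterns: stems whose last vowel is 'e' or 'o' change the last vowel to 'u'; stems whose last vowel is 'a' repeat the first consonant+vowel as a prefix; stems whose last vowel is 'i' add the prefix de-.
So kalwaslus → kaaklwaslus.

kaaklwaslus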